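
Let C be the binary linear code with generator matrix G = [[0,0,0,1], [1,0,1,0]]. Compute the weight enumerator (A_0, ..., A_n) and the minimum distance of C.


Weight distribution: A_0 = 1, A_1 = 1, A_2 = 1, A_3 = 1. Minimum distance d = 1.

Enumerate all 2^2 = 4 messages m ∈ F_2^2.
For each, compute codeword c = mG in F_2^4, then tally its weight.
  m = 00 → c = 0000, weight = 0.
  m = 10 → c = 0001, weight = 1.
  m = 01 → c = 1010, weight = 2.
  m = 11 → c = 1011, weight = 3.
Tally weights:
  weight 0: 1 codewords.
  weight 1: 1 codewords.
  weight 2: 1 codewords.
  weight 3: 1 codewords.
Minimum distance d = smallest w > 0 with A_w > 0 = 1.
Sanity: Σ A_w = 4 = 2^2 = 4 ✓.


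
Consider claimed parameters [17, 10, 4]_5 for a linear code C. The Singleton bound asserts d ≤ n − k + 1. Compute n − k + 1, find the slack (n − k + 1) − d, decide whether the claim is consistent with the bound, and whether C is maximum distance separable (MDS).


Singleton RHS = n − k + 1 = 8, slack = 4, bound satisfied, not MDS.

Singleton bound: d ≤ n − k + 1.
Here n = 17, k = 10, so n − k + 1 = 8.
Given d = 4, check d ≤ 8: YES.
Slack = (n − k + 1) − d = 4.
The code is NOT MDS (slack = 4 > 0).
Description: the claimed parameters are [17, 10, 4]_5; such a code would be non-MDS.


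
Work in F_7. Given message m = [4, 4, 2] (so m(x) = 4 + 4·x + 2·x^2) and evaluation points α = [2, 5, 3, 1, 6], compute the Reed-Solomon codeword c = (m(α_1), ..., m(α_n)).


c = [6, 4, 6, 3, 2]

Message polynomial: m(x) = 4 + 4·x + 2·x^2 (mod 7).
For each evaluation point α_i, compute m(α_i) mod 7:
  α_1 = 2: Horner steps 2 → 1 → 6, so m(2) = 6.
  α_2 = 5: Horner steps 2 → 0 → 4, so m(5) = 4.
  α_3 = 3: Horner steps 2 → 3 → 6, so m(3) = 6.
  α_4 = 1: Horner steps 2 → 6 → 3, so m(1) = 3.
  α_5 = 6: Horner steps 2 → 2 → 2, so m(6) = 2.
Codeword c = [6, 4, 6, 3, 2] ∈ F_7^5.


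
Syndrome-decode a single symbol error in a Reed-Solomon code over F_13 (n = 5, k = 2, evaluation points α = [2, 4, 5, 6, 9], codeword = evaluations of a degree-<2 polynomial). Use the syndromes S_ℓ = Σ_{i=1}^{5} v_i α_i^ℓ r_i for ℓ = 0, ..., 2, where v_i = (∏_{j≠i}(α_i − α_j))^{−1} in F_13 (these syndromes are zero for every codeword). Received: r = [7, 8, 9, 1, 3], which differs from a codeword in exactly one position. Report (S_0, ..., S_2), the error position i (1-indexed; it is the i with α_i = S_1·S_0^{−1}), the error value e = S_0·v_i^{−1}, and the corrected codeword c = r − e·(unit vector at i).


S = (5, 7, 2), error at position 2, error magnitude e = 4, c = [7, 4, 9, 1, 3].

Step 1: column multipliers v_i = (∏_{j≠i}(α_i − α_j))^{−1} mod 13.
  i = 1 (α = 2): (2−4)(2−5)(2−6)(2−9) = (−2)·(−3)·(−4)·(−7) = 168 ≡ 12, so v_1 = 12^{−1} = 12 (mod 13).
  i = 2 (α = 4): (4−2)(4−5)(4−6)(4−9) = 2·(−1)·(−2)·(−5) = −20 ≡ 6, so v_2 = 6^{−1} = 11 (mod 13).
  i = 3 (α = 5): (5−2)(5−4)(5−6)(5−9) = 3·1·(−1)·(−4) = 12 ≡ 12, so v_3 = 12^{−1} = 12 (mod 13).
  i = 4 (α = 6): (6−2)(6−4)(6−5)(6−9) = 4·2·1·(−3) = −24 ≡ 2, so v_4 = 2^{−1} = 7 (mod 13).
  i = 5 (α = 9): (9−2)(9−4)(9−5)(9−6) = 7·5·4·3 = 420 ≡ 4, so v_5 = 4^{−1} = 10 (mod 13).
  v = [12, 11, 12, 7, 10].
Step 2: syndromes of r = [7, 8, 9, 1, 3] (all sums mod 13).
  S_0 = Σ v_i r_i = 12·7 + 11·8 + 12·9 + 7·1 + 10·3 = 317 ≡ 5.
  S_1 = Σ v_i α_i r_i = 12·2·7 + 11·4·8 + 12·5·9 + 7·6·1 + 10·9·3 = 1372 ≡ 7.
  α_i^2 mod 13 = [4, 3, 12, 10, 3].
  S_2 = Σ v_i α_i^2 r_i = 12·4·7 + 11·3·8 + 12·12·9 + 7·10·1 + 10·3·3 = 2056 ≡ 2.
  S = (5, 7, 2) ≠ 0, so r is not a codeword (an error is present).
Step 3: locate the error. For a single error e at position i, S_ℓ = v_i·e·α_i^ℓ, so α_err = S_1/S_0.
  S_0^{−1} = 5^{−1} = 8 (mod 13), so α_err = 7·8 = 56 ≡ 4 = α_2. Error position i = 2.
  Consistency check: S_2/S_1 = 2·2 = 4 ≡ 4 = α_err ✓ (single-error assumption holds).
Step 4: error magnitude e = S_0/v_2 = S_0·∏_{j≠2}(α_2 − α_j) = 5·6 = 30 ≡ 4 (mod 13).
Step 5: correct position 2: c_2 = r_2 − e = 8 − 4 ≡ 4 (mod 13). Hence c = [7, 4, 9, 1, 3].
  Check: interpolating c through the α_i gives m(x) = 10 + 5·x (degree < 2) with m(α_i) = c_i for every i, so c is indeed a codeword.


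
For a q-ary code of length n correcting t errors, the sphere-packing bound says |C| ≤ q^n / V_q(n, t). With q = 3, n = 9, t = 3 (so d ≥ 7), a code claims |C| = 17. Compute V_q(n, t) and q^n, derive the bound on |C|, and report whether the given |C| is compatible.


V_q(n, t) = 835, q^n = 19683, Hamming bound = 23, |C| = 17 ≤ bound (satisfied).

Step 1: Compute V_q(n, t) = Σ_{j=0}^3 C(n, j) (q−1)^j.
  j = 0: C(9,0)·(2)^0 = 1·1 = 1.
  j = 1: C(9,1)·(2)^1 = 9·2 = 18.
  j = 2: C(9,2)·(2)^2 = 36·4 = 144.
  j = 3: C(9,3)·(2)^3 = 84·8 = 672.
  V_q(n, t) = 1 + 18 + 144 + 672 = 835.
Step 2: q^n = 3^9 = 19683.
Step 3: Hamming bound ⌊q^n / V_q(n,t)⌋ = ⌊19683/835⌋ = 23.
Step 4: Compare |C| = 17 to 23: satisfied.
The claimed |C| lies below the Hamming bound.


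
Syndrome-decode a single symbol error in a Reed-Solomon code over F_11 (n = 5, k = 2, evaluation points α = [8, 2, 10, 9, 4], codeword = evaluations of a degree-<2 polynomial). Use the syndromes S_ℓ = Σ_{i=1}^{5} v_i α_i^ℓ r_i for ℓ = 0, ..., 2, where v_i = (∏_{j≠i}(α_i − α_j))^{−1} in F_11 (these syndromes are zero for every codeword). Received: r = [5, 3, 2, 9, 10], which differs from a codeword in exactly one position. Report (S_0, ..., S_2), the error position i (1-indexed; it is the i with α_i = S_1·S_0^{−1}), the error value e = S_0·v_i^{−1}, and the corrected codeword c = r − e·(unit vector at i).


S = (5, 9, 3), error at position 5, error magnitude e = 10, c = [5, 3, 2, 9, 0].

Step 1: column multipliers v_i = (∏_{j≠i}(α_i − α_j))^{−1} mod 11.
  i = 1 (α = 8): (8−2)(8−10)(8−9)(8−4) = 6·(−2)·(−1)·4 = 48 ≡ 4, so v_1 = 4^{−1} = 3 (mod 11).
  i = 2 (α = 2): (2−8)(2−10)(2−9)(2−4) = (−6)·(−8)·(−7)·(−2) = 672 ≡ 1, so v_2 = 1^{−1} = 1 (mod 11).
  i = 3 (α = 10): (10−8)(10−2)(10−9)(10−4) = 2·8·1·6 = 96 ≡ 8, so v_3 = 8^{−1} = 7 (mod 11).
  i = 4 (α = 9): (9−8)(9−2)(9−10)(9−4) = 1·7·(−1)·5 = −35 ≡ 9, so v_4 = 9^{−1} = 5 (mod 11).
  i = 5 (α = 4): (4−8)(4−2)(4−10)(4−9) = (−4)·2·(−6)·(−5) = −240 ≡ 2, so v_5 = 2^{−1} = 6 (mod 11).
  v = [3, 1, 7, 5, 6].
Step 2: syndromes of r = [5, 3, 2, 9, 10] (all sums mod 11).
  S_0 = Σ v_i r_i = 3·5 + 1·3 + 7·2 + 5·9 + 6·10 = 137 ≡ 5.
  S_1 = Σ v_i α_i r_i = 3·8·5 + 1·2·3 + 7·10·2 + 5·9·9 + 6·4·10 = 911 ≡ 9.
  α_i^2 mod 11 = [9, 4, 1, 4, 5].
  S_2 = Σ v_i α_i^2 r_i = 3·9·5 + 1·4·3 + 7·1·2 + 5·4·9 + 6·5·10 = 641 ≡ 3.
  S = (5, 9, 3) ≠ 0, so r is not a codeword (an error is present).
Step 3: locate the error. For a single error e at position i, S_ℓ = v_i·e·α_i^ℓ, so α_err = S_1/S_0.
  S_0^{−1} = 5^{−1} = 9 (mod 11), so α_err = 9·9 = 81 ≡ 4 = α_5. Error position i = 5.
  Consistency check: S_2/S_1 = 3·5 = 15 ≡ 4 = α_err ✓ (single-error assumption holds).
Step 4: error magnitude e = S_0/v_5 = S_0·∏_{j≠5}(α_5 − α_j) = 5·2 = 10 ≡ 10 (mod 11).
Step 5: correct position 5: c_5 = r_5 − e = 10 − 10 ≡ 0 (mod 11). Hence c = [5, 3, 2, 9, 0].
  Check: interpolating c through the α_i gives m(x) = 6 + 4·x (degree < 2) with m(α_i) = c_i for every i, so c is indeed a codeword.


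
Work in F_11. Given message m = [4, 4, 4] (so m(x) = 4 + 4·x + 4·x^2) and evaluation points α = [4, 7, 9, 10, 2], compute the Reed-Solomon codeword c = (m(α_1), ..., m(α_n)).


c = [7, 8, 1, 4, 6]

Message polynomial: m(x) = 4 + 4·x + 4·x^2 (mod 11).
For each evaluation point α_i, compute m(α_i) mod 11:
  α_1 = 4: Horner steps 4 → 9 → 7, so m(4) = 7.
  α_2 = 7: Horner steps 4 → 10 → 8, so m(7) = 8.
  α_3 = 9: Horner steps 4 → 7 → 1, so m(9) = 1.
  α_4 = 10: Horner steps 4 → 0 → 4, so m(10) = 4.
  α_5 = 2: Horner steps 4 → 1 → 6, so m(2) = 6.
Codeword c = [7, 8, 1, 4, 6] ∈ F_11^5.


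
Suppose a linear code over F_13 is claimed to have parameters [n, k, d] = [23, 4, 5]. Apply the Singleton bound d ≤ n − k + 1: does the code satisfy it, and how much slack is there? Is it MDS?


Singleton RHS = n − k + 1 = 20, slack = 15, bound satisfied, not MDS.

Singleton bound: d ≤ n − k + 1.
Here n = 23, k = 4, so n − k + 1 = 20.
Given d = 5, check d ≤ 20: YES.
Slack = (n − k + 1) − d = 15.
The code is NOT MDS (slack = 15 > 0).
Description: the claimed parameters are [23, 4, 5]_13; such a code would be non-MDS.


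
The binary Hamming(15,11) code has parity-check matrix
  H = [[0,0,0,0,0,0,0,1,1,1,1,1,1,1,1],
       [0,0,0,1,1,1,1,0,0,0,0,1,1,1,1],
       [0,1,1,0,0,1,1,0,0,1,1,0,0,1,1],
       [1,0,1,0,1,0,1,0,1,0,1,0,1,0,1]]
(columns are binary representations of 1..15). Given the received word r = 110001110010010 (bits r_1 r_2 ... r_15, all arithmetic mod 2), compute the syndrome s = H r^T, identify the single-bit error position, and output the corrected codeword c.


s = (1, 1, 1, 1)^T, error position = 15, corrected codeword c = 110001110010011

Compute s = H r^T mod 2 one row at a time:
  s_1 = 1 + 0 + 0 + 1 + 0 + 0 + 1 + 0 = 3 ≡ 1 (mod 2).
  s_2 = 0 + 0 + 1 + 1 + 0 + 0 + 1 + 0 = 3 ≡ 1 (mod 2).
  s_3 = 1 + 0 + 1 + 1 + 0 + 1 + 1 + 0 = 5 ≡ 1 (mod 2).
  s_4 = 1 + 0 + 0 + 1 + 0 + 1 + 0 + 0 = 3 ≡ 1 (mod 2).
s = (1, 1, 1, 1)^T — this equals column 15 of H (binary 1111), so error is at position 15.
Correct: flip bit 15 of r = 110001110010010 to get c = 110001110010011.


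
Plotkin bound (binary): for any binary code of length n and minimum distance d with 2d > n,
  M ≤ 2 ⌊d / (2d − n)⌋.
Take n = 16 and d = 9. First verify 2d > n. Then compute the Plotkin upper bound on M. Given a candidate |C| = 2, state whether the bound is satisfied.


Plotkin bound M ≤ 8; given |C| = 2 ≤ bound (satisfied).

Check applicability: 2d = 18, n = 16.
2d − n = 2 > 0, so Plotkin applies.
Compute d/(2d−n) = 9/2 ≈ 4.5000.
⌊d/(2d−n)⌋ = 4.
Plotkin bound: M ≤ 2·4 = 8.
Given |C| = 2, check: satisfied.
This |C| is below the Plotkin bound.


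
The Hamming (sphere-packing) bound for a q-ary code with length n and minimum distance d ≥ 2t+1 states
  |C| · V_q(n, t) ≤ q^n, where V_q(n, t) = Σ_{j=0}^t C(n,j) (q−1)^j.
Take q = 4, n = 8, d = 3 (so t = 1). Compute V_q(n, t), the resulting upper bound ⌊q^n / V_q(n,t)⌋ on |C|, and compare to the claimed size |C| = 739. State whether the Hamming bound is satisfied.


V_q(n, t) = 25, q^n = 65536, Hamming bound = 2621, |C| = 739 ≤ bound (satisfied).

Step 1: Compute V_q(n, t) = Σ_{j=0}^1 C(n, j) (q−1)^j.
  j = 0: C(8,0)·(3)^0 = 1·1 = 1.
  j = 1: C(8,1)·(3)^1 = 8·3 = 24.
  V_q(n, t) = 1 + 24 = 25.
Step 2: q^n = 4^8 = 65536.
Step 3: Hamming bound ⌊q^n / V_q(n,t)⌋ = ⌊65536/25⌋ = 2621.
Step 4: Compare |C| = 739 to 2621: satisfied.
The claimed |C| lies below the Hamming bound.


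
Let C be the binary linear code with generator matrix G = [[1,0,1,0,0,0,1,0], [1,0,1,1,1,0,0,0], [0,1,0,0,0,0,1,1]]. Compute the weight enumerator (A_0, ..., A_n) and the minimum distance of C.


Weight distribution: A_0 = 1, A_3 = 3, A_4 = 3, A_7 = 1. Minimum distance d = 3.

Enumerate all 2^3 = 8 messages m ∈ F_2^3.
For each, compute codeword c = mG in F_2^8, then tally its weight.
  m = 000 → c = 00000000, weight = 0.
  m = 100 → c = 10100010, weight = 3.
  m = 010 → c = 10111000, weight = 4.
  m = 110 → c = 00011010, weight = 3.
  m = 001 → c = 01000011, weight = 3.
  m = 101 → c = 11100001, weight = 4.
  m = 011 → c = 11111011, weight = 7.
  m = 111 → c = 01011001, weight = 4.
Tally weights:
  weight 0: 1 codewords.
  weight 3: 3 codewords.
  weight 4: 3 codewords.
  weight 7: 1 codewords.
Minimum distance d = smallest w > 0 with A_w > 0 = 3.
Sanity: Σ A_w = 8 = 2^3 = 8 ✓.


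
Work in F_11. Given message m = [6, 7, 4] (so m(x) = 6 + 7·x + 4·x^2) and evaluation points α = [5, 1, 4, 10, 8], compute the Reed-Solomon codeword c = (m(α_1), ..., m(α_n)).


c = [9, 6, 10, 3, 10]

Message polynomial: m(x) = 6 + 7·x + 4·x^2 (mod 11).
For each evaluation point α_i, compute m(α_i) mod 11:
  α_1 = 5: Horner steps 4 → 5 → 9, so m(5) = 9.
  α_2 = 1: Horner steps 4 → 0 → 6, so m(1) = 6.
  α_3 = 4: Horner steps 4 → 1 → 10, so m(4) = 10.
  α_4 = 10: Horner steps 4 → 3 → 3, so m(10) = 3.
  α_5 = 8: Horner steps 4 → 6 → 10, so m(8) = 10.
Codeword c = [9, 6, 10, 3, 10] ∈ F_11^5.


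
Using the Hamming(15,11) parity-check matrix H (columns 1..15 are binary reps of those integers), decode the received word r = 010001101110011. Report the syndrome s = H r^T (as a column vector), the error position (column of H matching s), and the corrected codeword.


s = (1, 0, 1, 0)^T, error position = 10, corrected codeword c = 010001101010011

Compute s = H r^T mod 2 one row at a time:
  s_1 = 0 + 1 + 1 + 1 + 0 + 0 + 1 + 1 = 5 ≡ 1 (mod 2).
  s_2 = 0 + 0 + 1 + 1 + 0 + 0 + 1 + 1 = 4 ≡ 0 (mod 2).
  s_3 = 1 + 0 + 1 + 1 + 1 + 1 + 1 + 1 = 7 ≡ 1 (mod 2).
  s_4 = 0 + 0 + 0 + 1 + 1 + 1 + 0 + 1 = 4 ≡ 0 (mod 2).
s = (1, 0, 1, 0)^T — this equals column 10 of H (binary 1010), so error is at position 10.
Correct: flip bit 10 of r = 010001101110011 to get c = 010001101010011.


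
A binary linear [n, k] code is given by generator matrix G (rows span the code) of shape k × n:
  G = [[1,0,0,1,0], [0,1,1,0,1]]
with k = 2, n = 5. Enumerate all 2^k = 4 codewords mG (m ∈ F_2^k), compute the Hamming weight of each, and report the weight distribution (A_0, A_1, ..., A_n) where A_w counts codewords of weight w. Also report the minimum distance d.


Weight distribution: A_0 = 1, A_2 = 1, A_3 = 1, A_5 = 1. Minimum distance d = 2.

Enumerate all 2^2 = 4 messages m ∈ F_2^2.
For each, compute codeword c = mG in F_2^5, then tally its weight.
  m = 00 → c = 00000, weight = 0.
  m = 10 → c = 10010, weight = 2.
  m = 01 → c = 01101, weight = 3.
  m = 11 → c = 11111, weight = 5.
Tally weights:
  weight 0: 1 codewords.
  weight 2: 1 codewords.
  weight 3: 1 codewords.
  weight 5: 1 codewords.
Minimum distance d = smallest w > 0 with A_w > 0 = 2.
Sanity: Σ A_w = 4 = 2^2 = 4 ✓.


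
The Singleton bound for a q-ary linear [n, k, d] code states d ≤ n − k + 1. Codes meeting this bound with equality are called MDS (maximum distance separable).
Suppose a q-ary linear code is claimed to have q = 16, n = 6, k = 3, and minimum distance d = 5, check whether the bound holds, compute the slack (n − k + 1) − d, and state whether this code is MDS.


Singleton RHS = n − k + 1 = 4, slack = -1, bound violated (no such code; not MDS).

Singleton bound: d ≤ n − k + 1.
Here n = 6, k = 3, so n − k + 1 = 4.
Given d = 5, check d ≤ 4: NO.
Slack = (n − k + 1) − d = -1.
The slack is negative: d = 5 exceeds n − k + 1 = 4 by 1, so the Singleton bound is violated and no linear [6, 3, 5]_16 code can exist. In particular it is not MDS (MDS requires d = n − k + 1 exactly).
Description: the claimed parameters are [6, 3, 5]_16; such a code would be impossible (violates the Singleton bound).


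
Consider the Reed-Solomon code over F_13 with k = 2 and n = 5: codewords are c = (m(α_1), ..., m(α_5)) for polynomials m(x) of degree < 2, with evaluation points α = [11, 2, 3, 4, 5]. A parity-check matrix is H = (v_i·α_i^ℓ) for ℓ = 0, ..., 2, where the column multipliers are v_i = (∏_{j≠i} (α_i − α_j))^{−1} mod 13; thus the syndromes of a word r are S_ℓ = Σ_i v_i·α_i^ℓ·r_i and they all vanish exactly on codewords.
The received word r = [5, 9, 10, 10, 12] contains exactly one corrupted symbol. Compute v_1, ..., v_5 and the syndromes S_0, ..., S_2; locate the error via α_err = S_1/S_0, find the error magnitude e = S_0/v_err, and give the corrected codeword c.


S = (12, 9, 10), error at position 4, error magnitude e = 12, c = [5, 9, 10, 11, 12].

Step 1: column multipliers v_i = (∏_{j≠i}(α_i − α_j))^{−1} mod 13.
  i = 1 (α = 11): (11−2)(11−3)(11−4)(11−5) = 9·8·7·6 = 3024 ≡ 8, so v_1 = 8^{−1} = 5 (mod 13).
  i = 2 (α = 2): (2−11)(2−3)(2−4)(2−5) = (−9)·(−1)·(−2)·(−3) = 54 ≡ 2, so v_2 = 2^{−1} = 7 (mod 13).
  i = 3 (α = 3): (3−11)(3−2)(3−4)(3−5) = (−8)·1·(−1)·(−2) = −16 ≡ 10, so v_3 = 10^{−1} = 4 (mod 13).
  i = 4 (α = 4): (4−11)(4−2)(4−3)(4−5) = (−7)·2·1·(−1) = 14 ≡ 1, so v_4 = 1^{−1} = 1 (mod 13).
  i = 5 (α = 5): (5−11)(5−2)(5−3)(5−4) = (−6)·3·2·1 = −36 ≡ 3, so v_5 = 3^{−1} = 9 (mod 13).
  v = [5, 7, 4, 1, 9].
Step 2: syndromes of r = [5, 9, 10, 10, 12] (all sums mod 13).
  S_0 = Σ v_i r_i = 5·5 + 7·9 + 4·10 + 1·10 + 9·12 = 246 ≡ 12.
  S_1 = Σ v_i α_i r_i = 5·11·5 + 7·2·9 + 4·3·10 + 1·4·10 + 9·5·12 = 1101 ≡ 9.
  α_i^2 mod 13 = [4, 4, 9, 3, 12].
  S_2 = Σ v_i α_i^2 r_i = 5·4·5 + 7·4·9 + 4·9·10 + 1·3·10 + 9·12·12 = 2038 ≡ 10.
  S = (12, 9, 10) ≠ 0, so r is not a codeword (an error is present).
Step 3: locate the error. For a single error e at position i, S_ℓ = v_i·e·α_i^ℓ, so α_err = S_1/S_0.
  S_0^{−1} = 12^{−1} = 12 (mod 13), so α_err = 9·12 = 108 ≡ 4 = α_4. Error position i = 4.
  Consistency check: S_2/S_1 = 10·3 = 30 ≡ 4 = α_err ✓ (single-error assumption holds).
Step 4: error magnitude e = S_0/v_4 = S_0·∏_{j≠4}(α_4 − α_j) = 12·1 = 12 ≡ 12 (mod 13).
Step 5: correct position 4: c_4 = r_4 − e = 10 − 12 ≡ 11 (mod 13). Hence c = [5, 9, 10, 11, 12].
  Check: interpolating c through the α_i gives m(x) = 7 + 1·x (degree < 2) with m(α_i) = c_i for every i, so c is indeed a codeword.


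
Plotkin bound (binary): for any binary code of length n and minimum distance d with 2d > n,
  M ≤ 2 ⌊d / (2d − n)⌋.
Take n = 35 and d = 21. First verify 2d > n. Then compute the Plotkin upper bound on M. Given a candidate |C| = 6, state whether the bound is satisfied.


Plotkin bound M ≤ 6; given |C| = 6 ≤ bound (satisfied).

Check applicability: 2d = 42, n = 35.
2d − n = 7 > 0, so Plotkin applies.
Compute d/(2d−n) = 21/7 ≈ 3.0000.
⌊d/(2d−n)⌋ = 3.
Plotkin bound: M ≤ 2·3 = 6.
Given |C| = 6, check: satisfied.
This |C| is at the Plotkin bound.


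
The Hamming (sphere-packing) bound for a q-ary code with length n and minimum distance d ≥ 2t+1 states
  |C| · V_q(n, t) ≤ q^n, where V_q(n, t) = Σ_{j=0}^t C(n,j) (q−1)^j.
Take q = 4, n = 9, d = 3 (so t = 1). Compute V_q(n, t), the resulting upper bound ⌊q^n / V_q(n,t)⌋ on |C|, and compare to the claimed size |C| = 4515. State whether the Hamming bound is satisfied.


V_q(n, t) = 28, q^n = 262144, Hamming bound = 9362, |C| = 4515 ≤ bound (satisfied).

Step 1: Compute V_q(n, t) = Σ_{j=0}^1 C(n, j) (q−1)^j.
  j = 0: C(9,0)·(3)^0 = 1·1 = 1.
  j = 1: C(9,1)·(3)^1 = 9·3 = 27.
  V_q(n, t) = 1 + 27 = 28.
Step 2: q^n = 4^9 = 262144.
Step 3: Hamming bound ⌊q^n / V_q(n,t)⌋ = ⌊262144/28⌋ = 9362.
Step 4: Compare |C| = 4515 to 9362: satisfied.
The claimed |C| lies below the Hamming bound.


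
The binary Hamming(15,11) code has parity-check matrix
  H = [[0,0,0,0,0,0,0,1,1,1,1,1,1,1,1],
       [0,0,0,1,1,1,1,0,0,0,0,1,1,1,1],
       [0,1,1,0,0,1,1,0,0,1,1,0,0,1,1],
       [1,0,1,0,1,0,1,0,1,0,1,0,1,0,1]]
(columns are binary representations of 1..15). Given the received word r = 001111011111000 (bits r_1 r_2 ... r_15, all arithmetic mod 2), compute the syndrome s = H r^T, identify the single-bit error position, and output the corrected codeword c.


s = (1, 0, 0, 0)^T, error position = 8, corrected codeword c = 001111001111000

Compute s = H r^T mod 2 one row at a time:
  s_1 = 1 + 1 + 1 + 1 + 1 + 0 + 0 + 0 = 5 ≡ 1 (mod 2).
  s_2 = 1 + 1 + 1 + 0 + 1 + 0 + 0 + 0 = 4 ≡ 0 (mod 2).
  s_3 = 0 + 1 + 1 + 0 + 1 + 1 + 0 + 0 = 4 ≡ 0 (mod 2).
  s_4 = 0 + 1 + 1 + 0 + 1 + 1 + 0 + 0 = 4 ≡ 0 (mod 2).
s = (1, 0, 0, 0)^T — this equals column 8 of H (binary 1000), so error is at position 8.
Correct: flip bit 8 of r = 001111011111000 to get c = 001111001111000.


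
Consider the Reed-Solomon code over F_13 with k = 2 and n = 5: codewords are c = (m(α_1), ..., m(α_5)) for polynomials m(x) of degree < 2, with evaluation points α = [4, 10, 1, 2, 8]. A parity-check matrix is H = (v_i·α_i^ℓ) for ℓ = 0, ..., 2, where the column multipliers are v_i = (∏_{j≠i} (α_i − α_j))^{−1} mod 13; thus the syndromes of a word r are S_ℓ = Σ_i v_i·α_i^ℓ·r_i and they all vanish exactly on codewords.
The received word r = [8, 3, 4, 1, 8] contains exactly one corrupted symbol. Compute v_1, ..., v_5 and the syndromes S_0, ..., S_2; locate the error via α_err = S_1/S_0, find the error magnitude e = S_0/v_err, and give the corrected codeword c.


S = (6, 9, 7), error at position 5, error magnitude e = 12, c = [8, 3, 4, 1, 9].

Step 1: column multipliers v_i = (∏_{j≠i}(α_i − α_j))^{−1} mod 13.
  i = 1 (α = 4): (4−10)(4−1)(4−2)(4−8) = (−6)·3·2·(−4) = 144 ≡ 1, so v_1 = 1^{−1} = 1 (mod 13).
  i = 2 (α = 10): (10−4)(10−1)(10−2)(10−8) = 6·9·8·2 = 864 ≡ 6, so v_2 = 6^{−1} = 11 (mod 13).
  i = 3 (α = 1): (1−4)(1−10)(1−2)(1−8) = (−3)·(−9)·(−1)·(−7) = 189 ≡ 7, so v_3 = 7^{−1} = 2 (mod 13).
  i = 4 (α = 2): (2−4)(2−10)(2−1)(2−8) = (−2)·(−8)·1·(−6) = −96 ≡ 8, so v_4 = 8^{−1} = 5 (mod 13).
  i = 5 (α = 8): (8−4)(8−10)(8−1)(8−2) = 4·(−2)·7·6 = −336 ≡ 2, so v_5 = 2^{−1} = 7 (mod 13).
  v = [1, 11, 2, 5, 7].
Step 2: syndromes of r = [8, 3, 4, 1, 8] (all sums mod 13).
  S_0 = Σ v_i r_i = 1·8 + 11·3 + 2·4 + 5·1 + 7·8 = 110 ≡ 6.
  S_1 = Σ v_i α_i r_i = 1·4·8 + 11·10·3 + 2·1·4 + 5·2·1 + 7·8·8 = 828 ≡ 9.
  α_i^2 mod 13 = [3, 9, 1, 4, 12].
  S_2 = Σ v_i α_i^2 r_i = 1·3·8 + 11·9·3 + 2·1·4 + 5·4·1 + 7·12·8 = 1021 ≡ 7.
  S = (6, 9, 7) ≠ 0, so r is not a codeword (an error is present).
Step 3: locate the error. For a single error e at position i, S_ℓ = v_i·e·α_i^ℓ, so α_err = S_1/S_0.
  S_0^{−1} = 6^{−1} = 11 (mod 13), so α_err = 9·11 = 99 ≡ 8 = α_5. Error position i = 5.
  Consistency check: S_2/S_1 = 7·3 = 21 ≡ 8 = α_err ✓ (single-error assumption holds).
Step 4: error magnitude e = S_0/v_5 = S_0·∏_{j≠5}(α_5 − α_j) = 6·2 = 12 ≡ 12 (mod 13).
Step 5: correct position 5: c_5 = r_5 − e = 8 − 12 ≡ 9 (mod 13). Hence c = [8, 3, 4, 1, 9].
  Check: interpolating c through the α_i gives m(x) = 7 + 10·x (degree < 2) with m(α_i) = c_i for every i, so c is indeed a codeword.


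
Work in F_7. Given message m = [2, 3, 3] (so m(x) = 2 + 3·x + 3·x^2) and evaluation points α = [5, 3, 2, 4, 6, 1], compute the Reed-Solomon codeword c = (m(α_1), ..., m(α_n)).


c = [1, 3, 6, 6, 2, 1]

Message polynomial: m(x) = 2 + 3·x + 3·x^2 (mod 7).
For each evaluation point α_i, compute m(α_i) mod 7:
  α_1 = 5: Horner steps 3 → 4 → 1, so m(5) = 1.
  α_2 = 3: Horner steps 3 → 5 → 3, so m(3) = 3.
  α_3 = 2: Horner steps 3 → 2 → 6, so m(2) = 6.
  α_4 = 4: Horner steps 3 → 1 → 6, so m(4) = 6.
  α_5 = 6: Horner steps 3 → 0 → 2, so m(6) = 2.
  α_6 = 1: Horner steps 3 → 6 → 1, so m(1) = 1.
Codeword c = [1, 3, 6, 6, 2, 1] ∈ F_7^6.


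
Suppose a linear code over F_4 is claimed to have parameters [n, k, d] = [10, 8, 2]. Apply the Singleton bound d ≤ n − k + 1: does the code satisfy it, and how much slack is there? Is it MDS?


Singleton RHS = n − k + 1 = 3, slack = 1, bound satisfied, not MDS.

Singleton bound: d ≤ n − k + 1.
Here n = 10, k = 8, so n − k + 1 = 3.
Given d = 2, check d ≤ 3: YES.
Slack = (n − k + 1) − d = 1.
The code is NOT MDS (slack = 1 > 0).
Description: the claimed parameters are [10, 8, 2]_4; such a code would be non-MDS.


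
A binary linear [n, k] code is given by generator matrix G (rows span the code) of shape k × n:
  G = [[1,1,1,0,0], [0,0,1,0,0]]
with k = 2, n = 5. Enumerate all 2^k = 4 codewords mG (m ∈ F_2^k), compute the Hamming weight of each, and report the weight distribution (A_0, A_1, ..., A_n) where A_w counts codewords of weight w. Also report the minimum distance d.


Weight distribution: A_0 = 1, A_1 = 1, A_2 = 1, A_3 = 1. Minimum distance d = 1.

Enumerate all 2^2 = 4 messages m ∈ F_2^2.
For each, compute codeword c = mG in F_2^5, then tally its weight.
  m = 00 → c = 00000, weight = 0.
  m = 10 → c = 11100, weight = 3.
  m = 01 → c = 00100, weight = 1.
  m = 11 → c = 11000, weight = 2.
Tally weights:
  weight 0: 1 codewords.
  weight 1: 1 codewords.
  weight 2: 1 codewords.
  weight 3: 1 codewords.
Minimum distance d = smallest w > 0 with A_w > 0 = 1.
Sanity: Σ A_w = 4 = 2^2 = 4 ✓.


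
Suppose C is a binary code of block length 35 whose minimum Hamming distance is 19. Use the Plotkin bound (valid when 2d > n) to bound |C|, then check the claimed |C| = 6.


Plotkin bound M ≤ 12; given |C| = 6 ≤ bound (satisfied).

Check applicability: 2d = 38, n = 35.
2d − n = 3 > 0, so Plotkin applies.
Compute d/(2d−n) = 19/3 ≈ 6.3333.
⌊d/(2d−n)⌋ = 6.
Plotkin bound: M ≤ 2·6 = 12.
Given |C| = 6, check: satisfied.
This |C| is below the Plotkin bound.


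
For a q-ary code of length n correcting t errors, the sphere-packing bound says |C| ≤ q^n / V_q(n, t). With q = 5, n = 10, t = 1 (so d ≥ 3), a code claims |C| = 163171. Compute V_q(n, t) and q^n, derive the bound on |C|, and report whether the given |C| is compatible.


V_q(n, t) = 41, q^n = 9765625, Hamming bound = 238185, |C| = 163171 ≤ bound (satisfied).

Step 1: Compute V_q(n, t) = Σ_{j=0}^1 C(n, j) (q−1)^j.
  j = 0: C(10,0)·(4)^0 = 1·1 = 1.
  j = 1: C(10,1)·(4)^1 = 10·4 = 40.
  V_q(n, t) = 1 + 40 = 41.
Step 2: q^n = 5^10 = 9765625.
Step 3: Hamming bound ⌊q^n / V_q(n,t)⌋ = ⌊9765625/41⌋ = 238185.
Step 4: Compare |C| = 163171 to 238185: satisfied.
The claimed |C| lies below the Hamming bound.


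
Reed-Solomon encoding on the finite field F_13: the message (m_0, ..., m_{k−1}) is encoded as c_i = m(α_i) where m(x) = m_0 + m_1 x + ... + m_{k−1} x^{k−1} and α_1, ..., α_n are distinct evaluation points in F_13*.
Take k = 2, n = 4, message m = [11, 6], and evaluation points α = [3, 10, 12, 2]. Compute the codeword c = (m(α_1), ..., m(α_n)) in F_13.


c = [3, 6, 5, 10]

Message polynomial: m(x) = 11 + 6·x (mod 13).
For each evaluation point α_i, compute m(α_i) mod 13:
  α_1 = 3: Horner steps 6 → 3, so m(3) = 3.
  α_2 = 10: Horner steps 6 → 6, so m(10) = 6.
  α_3 = 12: Horner steps 6 → 5, so m(12) = 5.
  α_4 = 2: Horner steps 6 → 10, so m(2) = 10.
Codeword c = [3, 6, 5, 10] ∈ F_13^4.


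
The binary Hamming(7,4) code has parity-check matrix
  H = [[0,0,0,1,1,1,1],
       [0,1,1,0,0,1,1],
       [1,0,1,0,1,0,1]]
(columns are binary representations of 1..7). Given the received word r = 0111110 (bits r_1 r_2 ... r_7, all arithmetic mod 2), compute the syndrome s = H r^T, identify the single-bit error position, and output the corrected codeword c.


s = (1, 1, 0)^T, error position = 6, corrected codeword c = 0111100

Compute s = H r^T mod 2 one row at a time:
  s_1 = 1 + 1 + 1 + 0 = 3 ≡ 1 (mod 2).
  s_2 = 1 + 1 + 1 + 0 = 3 ≡ 1 (mod 2).
  s_3 = 0 + 1 + 1 + 0 = 2 ≡ 0 (mod 2).
s = (1, 1, 0)^T — this equals column 6 of H (binary 110), so error is at position 6.
Correct: flip bit 6 of r = 0111110 to get c = 0111100.


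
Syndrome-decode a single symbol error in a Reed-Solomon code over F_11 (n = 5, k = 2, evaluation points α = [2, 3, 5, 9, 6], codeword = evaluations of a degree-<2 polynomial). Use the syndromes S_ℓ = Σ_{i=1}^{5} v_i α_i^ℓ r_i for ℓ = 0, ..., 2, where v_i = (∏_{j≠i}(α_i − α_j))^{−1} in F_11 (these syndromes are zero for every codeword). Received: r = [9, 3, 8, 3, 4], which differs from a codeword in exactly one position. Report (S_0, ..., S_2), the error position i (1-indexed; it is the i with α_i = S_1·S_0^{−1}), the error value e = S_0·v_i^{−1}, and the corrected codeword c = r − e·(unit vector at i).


S = (8, 2, 6), error at position 2, error magnitude e = 9, c = [9, 5, 8, 3, 4].

Step 1: column multipliers v_i = (∏_{j≠i}(α_i − α_j))^{−1} mod 11.
  i = 1 (α = 2): (2−3)(2−5)(2−9)(2−6) = (−1)·(−3)·(−7)·(−4) = 84 ≡ 7, so v_1 = 7^{−1} = 8 (mod 11).
  i = 2 (α = 3): (3−2)(3−5)(3−9)(3−6) = 1·(−2)·(−6)·(−3) = −36 ≡ 8, so v_2 = 8^{−1} = 7 (mod 11).
  i = 3 (α = 5): (5−2)(5−3)(5−9)(5−6) = 3·2·(−4)·(−1) = 24 ≡ 2, so v_3 = 2^{−1} = 6 (mod 11).
  i = 4 (α = 9): (9−2)(9−3)(9−5)(9−6) = 7·6·4·3 = 504 ≡ 9, so v_4 = 9^{−1} = 5 (mod 11).
  i = 5 (α = 6): (6−2)(6−3)(6−5)(6−9) = 4·3·1·(−3) = −36 ≡ 8, so v_5 = 8^{−1} = 7 (mod 11).
  v = [8, 7, 6, 5, 7].
Step 2: syndromes of r = [9, 3, 8, 3, 4] (all sums mod 11).
  S_0 = Σ v_i r_i = 8·9 + 7·3 + 6·8 + 5·3 + 7·4 = 184 ≡ 8.
  S_1 = Σ v_i α_i r_i = 8·2·9 + 7·3·3 + 6·5·8 + 5·9·3 + 7·6·4 = 750 ≡ 2.
  α_i^2 mod 11 = [4, 9, 3, 4, 3].
  S_2 = Σ v_i α_i^2 r_i = 8·4·9 + 7·9·3 + 6·3·8 + 5·4·3 + 7·3·4 = 765 ≡ 6.
  S = (8, 2, 6) ≠ 0, so r is not a codeword (an error is present).
Step 3: locate the error. For a single error e at position i, S_ℓ = v_i·e·α_i^ℓ, so α_err = S_1/S_0.
  S_0^{−1} = 8^{−1} = 7 (mod 11), so α_err = 2·7 = 14 ≡ 3 = α_2. Error position i = 2.
  Consistency check: S_2/S_1 = 6·6 = 36 ≡ 3 = α_err ✓ (single-error assumption holds).
Step 4: error magnitude e = S_0/v_2 = S_0·∏_{j≠2}(α_2 − α_j) = 8·8 = 64 ≡ 9 (mod 11).
Step 5: correct position 2: c_2 = r_2 − e = 3 − 9 ≡ 5 (mod 11). Hence c = [9, 5, 8, 3, 4].
  Check: interpolating c through the α_i gives m(x) = 6 + 7·x (degree < 2) with m(α_i) = c_i for every i, so c is indeed a codeword.


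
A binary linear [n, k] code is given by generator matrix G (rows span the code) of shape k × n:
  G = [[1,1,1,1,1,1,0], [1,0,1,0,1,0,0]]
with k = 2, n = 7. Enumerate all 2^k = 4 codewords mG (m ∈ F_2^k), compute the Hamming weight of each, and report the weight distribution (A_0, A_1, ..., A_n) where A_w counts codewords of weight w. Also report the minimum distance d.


Weight distribution: A_0 = 1, A_3 = 2, A_6 = 1. Minimum distance d = 3.

Enumerate all 2^2 = 4 messages m ∈ F_2^2.
For each, compute codeword c = mG in F_2^7, then tally its weight.
  m = 00 → c = 0000000, weight = 0.
  m = 10 → c = 1111110, weight = 6.
  m = 01 → c = 1010100, weight = 3.
  m = 11 → c = 0101010, weight = 3.
Tally weights:
  weight 0: 1 codewords.
  weight 3: 2 codewords.
  weight 6: 1 codewords.
Minimum distance d = smallest w > 0 with A_w > 0 = 3.
Sanity: Σ A_w = 4 = 2^2 = 4 ✓.


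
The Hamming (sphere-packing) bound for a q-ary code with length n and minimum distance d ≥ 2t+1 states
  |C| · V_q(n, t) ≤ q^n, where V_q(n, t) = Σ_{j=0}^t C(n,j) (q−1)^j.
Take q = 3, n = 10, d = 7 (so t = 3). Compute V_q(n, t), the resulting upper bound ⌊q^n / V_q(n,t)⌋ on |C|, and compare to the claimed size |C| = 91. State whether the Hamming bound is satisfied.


V_q(n, t) = 1161, q^n = 59049, Hamming bound = 50, |C| = 91 > bound (violated).

Step 1: Compute V_q(n, t) = Σ_{j=0}^3 C(n, j) (q−1)^j.
  j = 0: C(10,0)·(2)^0 = 1·1 = 1.
  j = 1: C(10,1)·(2)^1 = 10·2 = 20.
  j = 2: C(10,2)·(2)^2 = 45·4 = 180.
  j = 3: C(10,3)·(2)^3 = 120·8 = 960.
  V_q(n, t) = 1 + 20 + 180 + 960 = 1161.
Step 2: q^n = 3^10 = 59049.
Step 3: Hamming bound ⌊q^n / V_q(n,t)⌋ = ⌊59049/1161⌋ = 50.
Step 4: Compare |C| = 91 to 50: violated.
The claimed |C| lies above the Hamming bound, so no 3-ary code of length 10 with d ≥ 7 can have 91 codewords.


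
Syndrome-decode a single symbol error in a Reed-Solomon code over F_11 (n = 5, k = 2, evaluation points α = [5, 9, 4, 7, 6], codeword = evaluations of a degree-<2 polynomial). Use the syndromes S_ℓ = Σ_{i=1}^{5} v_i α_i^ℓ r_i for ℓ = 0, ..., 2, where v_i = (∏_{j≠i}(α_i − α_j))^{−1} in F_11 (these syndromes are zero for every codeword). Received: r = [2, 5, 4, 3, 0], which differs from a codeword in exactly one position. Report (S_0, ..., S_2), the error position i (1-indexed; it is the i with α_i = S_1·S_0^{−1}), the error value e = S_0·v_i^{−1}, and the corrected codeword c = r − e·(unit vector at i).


S = (6, 9, 8), error at position 4, error magnitude e = 5, c = [2, 5, 4, 9, 0].

Step 1: column multipliers v_i = (∏_{j≠i}(α_i − α_j))^{−1} mod 11.
  i = 1 (α = 5): (5−9)(5−4)(5−7)(5−6) = (−4)·1·(−2)·(−1) = −8 ≡ 3, so v_1 = 3^{−1} = 4 (mod 11).
  i = 2 (α = 9): (9−5)(9−4)(9−7)(9−6) = 4·5·2·3 = 120 ≡ 10, so v_2 = 10^{−1} = 10 (mod 11).
  i = 3 (α = 4): (4−5)(4−9)(4−7)(4−6) = (−1)·(−5)·(−3)·(−2) = 30 ≡ 8, so v_3 = 8^{−1} = 7 (mod 11).
  i = 4 (α = 7): (7−5)(7−9)(7−4)(7−6) = 2·(−2)·3·1 = −12 ≡ 10, so v_4 = 10^{−1} = 10 (mod 11).
  i = 5 (α = 6): (6−5)(6−9)(6−4)(6−7) = 1·(−3)·2·(−1) = 6 ≡ 6, so v_5 = 6^{−1} = 2 (mod 11).
  v = [4, 10, 7, 10, 2].
Step 2: syndromes of r = [2, 5, 4, 3, 0] (all sums mod 11).
  S_0 = Σ v_i r_i = 4·2 + 10·5 + 7·4 + 10·3 + 2·0 = 116 ≡ 6.
  S_1 = Σ v_i α_i r_i = 4·5·2 + 10·9·5 + 7·4·4 + 10·7·3 + 2·6·0 = 812 ≡ 9.
  α_i^2 mod 11 = [3, 4, 5, 5, 3].
  S_2 = Σ v_i α_i^2 r_i = 4·3·2 + 10·4·5 + 7·5·4 + 10·5·3 + 2·3·0 = 514 ≡ 8.
  S = (6, 9, 8) ≠ 0, so r is not a codeword (an error is present).
Step 3: locate the error. For a single error e at position i, S_ℓ = v_i·e·α_i^ℓ, so α_err = S_1/S_0.
  S_0^{−1} = 6^{−1} = 2 (mod 11), so α_err = 9·2 = 18 ≡ 7 = α_4. Error position i = 4.
  Consistency check: S_2/S_1 = 8·5 = 40 ≡ 7 = α_err ✓ (single-error assumption holds).
Step 4: error magnitude e = S_0/v_4 = S_0·∏_{j≠4}(α_4 − α_j) = 6·10 = 60 ≡ 5 (mod 11).
Step 5: correct position 4: c_4 = r_4 − e = 3 − 5 ≡ 9 (mod 11). Hence c = [2, 5, 4, 9, 0].
  Check: interpolating c through the α_i gives m(x) = 1 + 9·x (degree < 2) with m(α_i) = c_i for every i, so c is indeed a codeword.


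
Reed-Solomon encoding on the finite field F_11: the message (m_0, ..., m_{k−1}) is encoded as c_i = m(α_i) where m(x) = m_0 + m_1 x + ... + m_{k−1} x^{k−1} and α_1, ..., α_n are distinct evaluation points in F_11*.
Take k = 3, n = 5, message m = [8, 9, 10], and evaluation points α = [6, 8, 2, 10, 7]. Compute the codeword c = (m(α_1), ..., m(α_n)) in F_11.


c = [4, 5, 0, 9, 0]

Message polynomial: m(x) = 8 + 9·x + 10·x^2 (mod 11).
For each evaluation point α_i, compute m(α_i) mod 11:
  α_1 = 6: Horner steps 10 → 3 → 4, so m(6) = 4.
  α_2 = 8: Horner steps 10 → 1 → 5, so m(8) = 5.
  α_3 = 2: Horner steps 10 → 7 → 0, so m(2) = 0.
  α_4 = 10: Horner steps 10 → 10 → 9, so m(10) = 9.
  α_5 = 7: Horner steps 10 → 2 → 0, so m(7) = 0.
Codeword c = [4, 5, 0, 9, 0] ∈ F_11^5.


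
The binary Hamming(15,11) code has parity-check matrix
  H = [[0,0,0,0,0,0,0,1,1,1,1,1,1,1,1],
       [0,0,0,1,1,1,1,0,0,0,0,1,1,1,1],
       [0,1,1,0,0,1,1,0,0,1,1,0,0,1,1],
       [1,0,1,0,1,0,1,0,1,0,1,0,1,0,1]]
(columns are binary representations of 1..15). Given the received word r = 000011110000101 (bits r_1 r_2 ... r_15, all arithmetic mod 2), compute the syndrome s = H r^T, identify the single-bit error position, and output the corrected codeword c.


s = (1, 1, 1, 0)^T, error position = 14, corrected codeword c = 000011110000111

Compute s = H r^T mod 2 one row at a time:
  s_1 = 1 + 0 + 0 + 0 + 0 + 1 + 0 + 1 = 3 ≡ 1 (mod 2).
  s_2 = 0 + 1 + 1 + 1 + 0 + 1 + 0 + 1 = 5 ≡ 1 (mod 2).
  s_3 = 0 + 0 + 1 + 1 + 0 + 0 + 0 + 1 = 3 ≡ 1 (mod 2).
  s_4 = 0 + 0 + 1 + 1 + 0 + 0 + 1 + 1 = 4 ≡ 0 (mod 2).
s = (1, 1, 1, 0)^T — this equals column 14 of H (binary 1110), so error is at position 14.
Correct: flip bit 14 of r = 000011110000101 to get c = 000011110000111.


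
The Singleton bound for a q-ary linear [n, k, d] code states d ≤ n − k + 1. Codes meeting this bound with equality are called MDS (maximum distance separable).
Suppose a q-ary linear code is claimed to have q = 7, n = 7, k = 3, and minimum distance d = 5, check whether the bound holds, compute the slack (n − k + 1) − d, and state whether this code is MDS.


Singleton RHS = n − k + 1 = 5, slack = 0, bound satisfied, MDS.

Singleton bound: d ≤ n − k + 1.
Here n = 7, k = 3, so n − k + 1 = 5.
Given d = 5, check d ≤ 5: YES.
Slack = (n − k + 1) − d = 0.
The code is MDS (slack = 0).
Description: the claimed parameters are [7, 3, 5]_7; such a code would be MDS (meets Singleton bound).


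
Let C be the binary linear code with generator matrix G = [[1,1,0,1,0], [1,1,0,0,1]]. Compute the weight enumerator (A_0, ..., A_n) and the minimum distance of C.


Weight distribution: A_0 = 1, A_2 = 1, A_3 = 2. Minimum distance d = 2.

Enumerate all 2^2 = 4 messages m ∈ F_2^2.
For each, compute codeword c = mG in F_2^5, then tally its weight.
  m = 00 → c = 00000, weight = 0.
  m = 10 → c = 11010, weight = 3.
  m = 01 → c = 11001, weight = 3.
  m = 11 → c = 00011, weight = 2.
Tally weights:
  weight 0: 1 codewords.
  weight 2: 1 codewords.
  weight 3: 2 codewords.
Minimum distance d = smallest w > 0 with A_w > 0 = 2.
Sanity: Σ A_w = 4 = 2^2 = 4 ✓.


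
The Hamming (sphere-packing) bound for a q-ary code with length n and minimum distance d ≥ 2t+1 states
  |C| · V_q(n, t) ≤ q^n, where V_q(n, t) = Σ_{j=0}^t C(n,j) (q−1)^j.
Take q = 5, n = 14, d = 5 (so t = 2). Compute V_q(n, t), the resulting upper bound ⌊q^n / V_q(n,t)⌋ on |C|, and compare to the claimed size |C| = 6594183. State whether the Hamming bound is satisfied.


V_q(n, t) = 1513, q^n = 6103515625, Hamming bound = 4034048, |C| = 6594183 > bound (violated).

Step 1: Compute V_q(n, t) = Σ_{j=0}^2 C(n, j) (q−1)^j.
  j = 0: C(14,0)·(4)^0 = 1·1 = 1.
  j = 1: C(14,1)·(4)^1 = 14·4 = 56.
  j = 2: C(14,2)·(4)^2 = 91·16 = 1456.
  V_q(n, t) = 1 + 56 + 1456 = 1513.
Step 2: q^n = 5^14 = 6103515625.
Step 3: Hamming bound ⌊q^n / V_q(n,t)⌋ = ⌊6103515625/1513⌋ = 4034048.
Step 4: Compare |C| = 6594183 to 4034048: violated.
The claimed |C| lies above the Hamming bound, so no 5-ary code of length 14 with d ≥ 5 can have 6594183 codewords.


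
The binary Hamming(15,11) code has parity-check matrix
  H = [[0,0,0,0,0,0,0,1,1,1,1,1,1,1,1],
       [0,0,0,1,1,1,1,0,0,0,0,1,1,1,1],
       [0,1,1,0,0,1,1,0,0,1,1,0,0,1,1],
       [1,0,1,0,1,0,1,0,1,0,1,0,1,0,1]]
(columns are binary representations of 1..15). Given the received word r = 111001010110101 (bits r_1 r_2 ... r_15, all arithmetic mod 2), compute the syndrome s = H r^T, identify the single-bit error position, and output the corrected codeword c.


s = (1, 1, 0, 1)^T, error position = 13, corrected codeword c = 111001010110001

Compute s = H r^T mod 2 one row at a time:
  s_1 = 1 + 0 + 1 + 1 + 0 + 1 + 0 + 1 = 5 ≡ 1 (mod 2).
  s_2 = 0 + 0 + 1 + 0 + 0 + 1 + 0 + 1 = 3 ≡ 1 (mod 2).
  s_3 = 1 + 1 + 1 + 0 + 1 + 1 + 0 + 1 = 6 ≡ 0 (mod 2).
  s_4 = 1 + 1 + 0 + 0 + 0 + 1 + 1 + 1 = 5 ≡ 1 (mod 2).
s = (1, 1, 0, 1)^T — this equals column 13 of H (binary 1101), so error is at position 13.
Correct: flip bit 13 of r = 111001010110101 to get c = 111001010110001.


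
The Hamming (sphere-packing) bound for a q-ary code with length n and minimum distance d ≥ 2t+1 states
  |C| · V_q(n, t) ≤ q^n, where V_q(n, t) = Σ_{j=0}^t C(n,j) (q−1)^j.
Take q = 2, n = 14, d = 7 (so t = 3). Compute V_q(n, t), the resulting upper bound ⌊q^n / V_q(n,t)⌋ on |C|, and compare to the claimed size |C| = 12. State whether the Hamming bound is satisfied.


V_q(n, t) = 470, q^n = 16384, Hamming bound = 34, |C| = 12 ≤ bound (satisfied).

Step 1: Compute V_q(n, t) = Σ_{j=0}^3 C(n, j) (q−1)^j.
  j = 0: C(14,0)·(1)^0 = 1·1 = 1.
  j = 1: C(14,1)·(1)^1 = 14·1 = 14.
  j = 2: C(14,2)·(1)^2 = 91·1 = 91.
  j = 3: C(14,3)·(1)^3 = 364·1 = 364.
  V_q(n, t) = 1 + 14 + 91 + 364 = 470.
Step 2: q^n = 2^14 = 16384.
Step 3: Hamming bound ⌊q^n / V_q(n,t)⌋ = ⌊16384/470⌋ = 34.
Step 4: Compare |C| = 12 to 34: satisfied.
The claimed |C| lies below the Hamming bound.
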